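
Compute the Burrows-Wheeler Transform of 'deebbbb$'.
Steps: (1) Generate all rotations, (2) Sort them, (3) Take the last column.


Rotations (sorted):
  0: $deebbbb -> last char: b
  1: b$deebbb -> last char: b
  2: bb$deebb -> last char: b
  3: bbb$deeb -> last char: b
  4: bbbb$dee -> last char: e
  5: deebbbb$ -> last char: $
  6: ebbbb$de -> last char: e
  7: eebbbb$d -> last char: d


BWT = bbbbe$ed


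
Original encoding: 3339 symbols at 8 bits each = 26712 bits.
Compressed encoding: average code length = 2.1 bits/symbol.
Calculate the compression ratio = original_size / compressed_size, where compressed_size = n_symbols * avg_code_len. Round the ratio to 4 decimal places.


original_size = n_symbols * orig_bits = 3339 * 8 = 26712 bits
compressed_size = n_symbols * avg_code_len = 3339 * 2.1 = 7011.9 bits
ratio = original_size / compressed_size = 26712 / 7011.9 = 3.8095

Compression ratio = 3.8095


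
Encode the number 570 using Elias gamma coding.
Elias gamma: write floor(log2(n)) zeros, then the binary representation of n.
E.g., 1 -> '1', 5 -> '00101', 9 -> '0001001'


num_bits = floor(log2(570)) + 1 = 10
leading_zeros = num_bits - 1 = 9
binary(570) = 1000111010

Elias gamma(570) = '000000000' + '1000111010' = 0000000001000111010 (19 bits)


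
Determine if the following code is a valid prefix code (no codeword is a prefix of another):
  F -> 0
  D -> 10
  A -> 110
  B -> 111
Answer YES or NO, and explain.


Checking each pair (does one codeword prefix another?):
  F='0' vs D='10': no prefix
  F='0' vs A='110': no prefix
  F='0' vs B='111': no prefix
  D='10' vs F='0': no prefix
  D='10' vs A='110': no prefix
  D='10' vs B='111': no prefix
  A='110' vs F='0': no prefix
  A='110' vs D='10': no prefix
  A='110' vs B='111': no prefix
  B='111' vs F='0': no prefix
  B='111' vs D='10': no prefix
  B='111' vs A='110': no prefix
No violation found over all pairs.

YES -- this is a valid prefix code. No codeword is a prefix of any other codeword.


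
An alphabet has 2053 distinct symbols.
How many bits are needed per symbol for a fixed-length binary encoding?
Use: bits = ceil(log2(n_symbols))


log2(2053) = 11.0035
Bracket: 2^11 = 2048 < 2053 <= 2^12 = 4096
So ceil(log2(2053)) = 12

bits = ceil(log2(2053)) = ceil(11.0035) = 12 bits


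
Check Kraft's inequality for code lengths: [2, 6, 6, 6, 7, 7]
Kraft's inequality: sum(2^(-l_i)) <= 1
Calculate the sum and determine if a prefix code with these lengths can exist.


Sum = 2^(-2) + 2^(-6) + 2^(-6) + 2^(-6) + 2^(-7) + 2^(-7)
    = 0.25 + 0.015625 + 0.015625 + 0.015625 + 0.0078125 + 0.0078125
    = 40/128 = 0.3125
Since 0.3125 <= 1, Kraft's inequality IS satisfied.
A prefix code with these lengths CAN exist.

Kraft sum = 0.3125. Satisfied.


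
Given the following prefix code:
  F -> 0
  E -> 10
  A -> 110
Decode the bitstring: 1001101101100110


Decoding step by step:
Bits 10 -> E
Bits 0 -> F
Bits 110 -> A
Bits 110 -> A
Bits 110 -> A
Bits 0 -> F
Bits 110 -> A


Decoded message: EFAAAFA


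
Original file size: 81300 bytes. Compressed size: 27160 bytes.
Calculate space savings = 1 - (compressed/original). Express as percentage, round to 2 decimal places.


ratio = compressed/original = 27160/81300 = 0.334071
savings = 1 - ratio = 1 - 0.334071 = 0.665929
as a percentage: 0.665929 * 100 = 66.59%

Space savings = 1 - 27160/81300 = 66.59%


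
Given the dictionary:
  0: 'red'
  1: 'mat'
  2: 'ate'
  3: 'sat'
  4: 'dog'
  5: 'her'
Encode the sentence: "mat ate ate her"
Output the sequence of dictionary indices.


Look up each word in the dictionary:
  'mat' -> 1
  'ate' -> 2
  'ate' -> 2
  'her' -> 5

Encoded: [1, 2, 2, 5]


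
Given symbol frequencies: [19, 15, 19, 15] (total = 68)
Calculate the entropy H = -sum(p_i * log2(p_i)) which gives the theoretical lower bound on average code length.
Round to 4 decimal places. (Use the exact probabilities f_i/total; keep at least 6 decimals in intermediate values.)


Per-symbol terms -p_i * log2(p_i) with p_i = f_i/68:
  p = 19/68 = 0.279412: log2(p) = -1.839535, -p*log2(p) = 0.513988
  p = 15/68 = 0.220588: log2(p) = -2.180572, -p*log2(p) = 0.481009
  p = 19/68 = 0.279412: log2(p) = -1.839535, -p*log2(p) = 0.513988
  p = 15/68 = 0.220588: log2(p) = -2.180572, -p*log2(p) = 0.481009
H = 0.513988 + 0.481009 + 0.513988 + 0.481009 = 1.989994

H = 1.99 bits/symbol


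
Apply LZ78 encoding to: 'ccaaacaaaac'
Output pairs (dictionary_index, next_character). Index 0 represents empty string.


LZ78 encoding steps:
Dictionary: {0: ''}
Step 1: w='' (idx 0), next='c' -> output (0, 'c'), add 'c' as idx 1
Step 2: w='c' (idx 1), next='a' -> output (1, 'a'), add 'ca' as idx 2
Step 3: w='' (idx 0), next='a' -> output (0, 'a'), add 'a' as idx 3
Step 4: w='a' (idx 3), next='c' -> output (3, 'c'), add 'ac' as idx 4
Step 5: w='a' (idx 3), next='a' -> output (3, 'a'), add 'aa' as idx 5
Step 6: w='aa' (idx 5), next='c' -> output (5, 'c'), add 'aac' as idx 6


Encoded: [(0, 'c'), (1, 'a'), (0, 'a'), (3, 'c'), (3, 'a'), (5, 'c')]


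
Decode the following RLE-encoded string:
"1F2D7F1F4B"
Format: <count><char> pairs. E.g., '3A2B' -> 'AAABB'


Expanding each <count><char> pair:
  1F -> 'F'
  2D -> 'DD'
  7F -> 'FFFFFFF'
  1F -> 'F'
  4B -> 'BBBB'

Decoded = FDDFFFFFFFFBBBB


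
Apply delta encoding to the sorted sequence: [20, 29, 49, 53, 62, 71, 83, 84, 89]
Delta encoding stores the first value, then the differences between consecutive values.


First value: 20
Deltas:
  29 - 20 = 9
  49 - 29 = 20
  53 - 49 = 4
  62 - 53 = 9
  71 - 62 = 9
  83 - 71 = 12
  84 - 83 = 1
  89 - 84 = 5


Delta encoded: [20, 9, 20, 4, 9, 9, 12, 1, 5]


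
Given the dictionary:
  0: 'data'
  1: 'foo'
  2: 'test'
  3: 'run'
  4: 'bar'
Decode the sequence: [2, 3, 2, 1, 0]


Look up each index in the dictionary:
  2 -> 'test'
  3 -> 'run'
  2 -> 'test'
  1 -> 'foo'
  0 -> 'data'

Decoded: "test run test foo data"


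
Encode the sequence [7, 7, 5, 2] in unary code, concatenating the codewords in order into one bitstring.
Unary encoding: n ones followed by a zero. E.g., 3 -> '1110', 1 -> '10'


Encode each number as n ones followed by a terminating 0:
  7 -> 11111110 (8 bits)
  7 -> 11111110 (8 bits)
  5 -> 111110 (6 bits)
  2 -> 110 (3 bits)
Total length = 8 + 8 + 6 + 3 = 25 bits.

Unary([7, 7, 5, 2]) = 1111111011111110111110110 (25 bits)


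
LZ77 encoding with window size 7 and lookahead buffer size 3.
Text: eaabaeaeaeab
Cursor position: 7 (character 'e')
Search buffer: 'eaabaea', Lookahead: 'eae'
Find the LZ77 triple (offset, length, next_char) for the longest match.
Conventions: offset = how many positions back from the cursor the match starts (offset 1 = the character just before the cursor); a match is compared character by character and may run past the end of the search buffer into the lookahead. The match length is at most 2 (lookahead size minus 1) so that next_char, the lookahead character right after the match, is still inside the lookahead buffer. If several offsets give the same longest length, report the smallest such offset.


Try each offset into the search buffer:
  offset=1 (pos 6, char 'a'): match length 0
  offset=2 (pos 5, char 'e'): match length 2
  offset=3 (pos 4, char 'a'): match length 0
  offset=4 (pos 3, char 'b'): match length 0
  offset=5 (pos 2, char 'a'): match length 0
  offset=6 (pos 1, char 'a'): match length 0
  offset=7 (pos 0, char 'e'): match length 2
Longest match has length 2, found at offsets 2, 7; take the smallest, offset 2.
next_char = character at position 7 + 2 = 9 -> 'e'

Best match: offset=2, length=2 (matching 'ea' starting at position 5)
LZ77 triple: (2, 2, 'e')


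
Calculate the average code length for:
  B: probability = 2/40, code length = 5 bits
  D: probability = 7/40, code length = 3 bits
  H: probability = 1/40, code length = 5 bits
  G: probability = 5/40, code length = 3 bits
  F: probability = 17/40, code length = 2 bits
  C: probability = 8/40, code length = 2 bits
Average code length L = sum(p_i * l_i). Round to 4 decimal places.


Weighted contributions p_i * l_i:
  B: (2/40) * 5 = 10/40
  D: (7/40) * 3 = 21/40
  H: (1/40) * 5 = 5/40
  G: (5/40) * 3 = 15/40
  F: (17/40) * 2 = 34/40
  C: (8/40) * 2 = 16/40
Sum = (10 + 21 + 5 + 15 + 34 + 16)/40 = 101/40

L = 101/40 = 2.5250 bits/symbol


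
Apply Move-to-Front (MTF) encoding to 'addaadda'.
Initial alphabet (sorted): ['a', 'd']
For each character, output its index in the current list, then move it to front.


MTF encoding:
'a': index 0 in ['a', 'd'] -> ['a', 'd']
'd': index 1 in ['a', 'd'] -> ['d', 'a']
'd': index 0 in ['d', 'a'] -> ['d', 'a']
'a': index 1 in ['d', 'a'] -> ['a', 'd']
'a': index 0 in ['a', 'd'] -> ['a', 'd']
'd': index 1 in ['a', 'd'] -> ['d', 'a']
'd': index 0 in ['d', 'a'] -> ['d', 'a']
'a': index 1 in ['d', 'a'] -> ['a', 'd']


Output: [0, 1, 0, 1, 0, 1, 0, 1]


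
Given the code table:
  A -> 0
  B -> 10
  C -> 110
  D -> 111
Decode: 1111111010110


Decoding:
111 -> D
111 -> D
10 -> B
10 -> B
110 -> C


Result: DDBBC


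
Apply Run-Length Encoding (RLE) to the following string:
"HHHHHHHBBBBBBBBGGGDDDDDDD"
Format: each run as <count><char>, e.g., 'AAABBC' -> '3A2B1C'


Scanning runs left to right:
  i=0: run of 'H' x 7 -> '7H'
  i=7: run of 'B' x 8 -> '8B'
  i=15: run of 'G' x 3 -> '3G'
  i=18: run of 'D' x 7 -> '7D'

RLE = 7H8B3G7D


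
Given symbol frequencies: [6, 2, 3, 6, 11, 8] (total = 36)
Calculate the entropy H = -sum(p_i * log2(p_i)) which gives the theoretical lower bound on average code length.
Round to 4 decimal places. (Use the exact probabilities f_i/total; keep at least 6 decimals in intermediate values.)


Per-symbol terms -p_i * log2(p_i) with p_i = f_i/36:
  p = 6/36 = 0.166667: log2(p) = -2.584963, -p*log2(p) = 0.430827
  p = 2/36 = 0.055556: log2(p) = -4.169925, -p*log2(p) = 0.231663
  p = 3/36 = 0.083333: log2(p) = -3.584963, -p*log2(p) = 0.298747
  p = 6/36 = 0.166667: log2(p) = -2.584963, -p*log2(p) = 0.430827
  p = 11/36 = 0.305556: log2(p) = -1.710493, -p*log2(p) = 0.522651
  p = 8/36 = 0.222222: log2(p) = -2.169925, -p*log2(p) = 0.482206
H = 0.430827 + 0.231663 + 0.298747 + 0.430827 + 0.522651 + 0.482206 = 2.396921

H = 2.3969 bits/symbol


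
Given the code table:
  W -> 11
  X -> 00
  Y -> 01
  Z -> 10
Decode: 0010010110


Decoding:
00 -> X
10 -> Z
01 -> Y
01 -> Y
10 -> Z


Result: XZYYZ


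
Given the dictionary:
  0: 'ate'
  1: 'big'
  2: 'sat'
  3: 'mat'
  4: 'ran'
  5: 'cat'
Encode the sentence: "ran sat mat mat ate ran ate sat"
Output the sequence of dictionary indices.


Look up each word in the dictionary:
  'ran' -> 4
  'sat' -> 2
  'mat' -> 3
  'mat' -> 3
  'ate' -> 0
  'ran' -> 4
  'ate' -> 0
  'sat' -> 2

Encoded: [4, 2, 3, 3, 0, 4, 0, 2]


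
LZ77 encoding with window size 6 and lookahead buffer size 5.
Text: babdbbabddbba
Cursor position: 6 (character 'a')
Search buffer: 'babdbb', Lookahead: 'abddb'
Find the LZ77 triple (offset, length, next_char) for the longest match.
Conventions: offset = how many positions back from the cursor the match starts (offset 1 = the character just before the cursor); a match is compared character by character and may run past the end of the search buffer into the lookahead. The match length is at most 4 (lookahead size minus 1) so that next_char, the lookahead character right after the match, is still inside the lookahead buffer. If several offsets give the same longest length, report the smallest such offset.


Try each offset into the search buffer:
  offset=1 (pos 5, char 'b'): match length 0
  offset=2 (pos 4, char 'b'): match length 0
  offset=3 (pos 3, char 'd'): match length 0
  offset=4 (pos 2, char 'b'): match length 0
  offset=5 (pos 1, char 'a'): match length 3
  offset=6 (pos 0, char 'b'): match length 0
Longest match has length 3 at offset 5.
next_char = character at position 6 + 3 = 9 -> 'd'

Best match: offset=5, length=3 (matching 'abd' starting at position 1)
LZ77 triple: (5, 3, 'd')


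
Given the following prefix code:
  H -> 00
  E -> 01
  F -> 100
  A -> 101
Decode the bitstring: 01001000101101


Decoding step by step:
Bits 01 -> E
Bits 00 -> H
Bits 100 -> F
Bits 01 -> E
Bits 01 -> E
Bits 101 -> A


Decoded message: EHFEEA


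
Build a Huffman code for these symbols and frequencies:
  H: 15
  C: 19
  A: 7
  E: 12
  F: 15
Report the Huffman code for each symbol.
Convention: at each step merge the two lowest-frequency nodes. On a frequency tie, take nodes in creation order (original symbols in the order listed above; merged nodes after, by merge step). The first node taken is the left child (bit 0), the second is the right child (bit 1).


Huffman tree construction:
Step 1: Merge A(7) + E(12) = 19
Step 2: Merge H(15) + F(15) = 30
Step 3: Merge C(19) + (A+E)(19) = 38
Step 4: Merge (H+F)(30) + (C+(A+E))(38) = 68
Read each symbol's code off the tree from the root (left child = 0, right child = 1).

Codes:
  H: 00 (length 2)
  C: 10 (length 2)
  A: 110 (length 3)
  E: 111 (length 3)
  F: 01 (length 2)
Average code length: 155/68 = 2.2794 bits/symbol


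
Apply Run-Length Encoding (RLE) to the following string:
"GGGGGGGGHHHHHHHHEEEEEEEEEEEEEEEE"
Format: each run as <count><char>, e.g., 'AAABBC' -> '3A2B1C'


Scanning runs left to right:
  i=0: run of 'G' x 8 -> '8G'
  i=8: run of 'H' x 8 -> '8H'
  i=16: run of 'E' x 16 -> '16E'

RLE = 8G8H16E


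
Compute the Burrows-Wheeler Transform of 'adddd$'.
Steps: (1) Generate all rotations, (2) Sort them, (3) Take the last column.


Rotations (sorted):
  0: $adddd -> last char: d
  1: adddd$ -> last char: $
  2: d$addd -> last char: d
  3: dd$add -> last char: d
  4: ddd$ad -> last char: d
  5: dddd$a -> last char: a


BWT = d$ddda


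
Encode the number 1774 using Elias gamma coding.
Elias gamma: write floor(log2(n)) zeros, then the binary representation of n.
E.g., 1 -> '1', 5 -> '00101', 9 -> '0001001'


num_bits = floor(log2(1774)) + 1 = 11
leading_zeros = num_bits - 1 = 10
binary(1774) = 11011101110

Elias gamma(1774) = '0000000000' + '11011101110' = 000000000011011101110 (21 bits)


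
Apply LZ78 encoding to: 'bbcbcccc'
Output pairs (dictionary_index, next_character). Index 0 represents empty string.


LZ78 encoding steps:
Dictionary: {0: ''}
Step 1: w='' (idx 0), next='b' -> output (0, 'b'), add 'b' as idx 1
Step 2: w='b' (idx 1), next='c' -> output (1, 'c'), add 'bc' as idx 2
Step 3: w='bc' (idx 2), next='c' -> output (2, 'c'), add 'bcc' as idx 3
Step 4: w='' (idx 0), next='c' -> output (0, 'c'), add 'c' as idx 4
Step 5: w='c' (idx 4), end of input -> output (4, '')


Encoded: [(0, 'b'), (1, 'c'), (2, 'c'), (0, 'c'), (4, '')]


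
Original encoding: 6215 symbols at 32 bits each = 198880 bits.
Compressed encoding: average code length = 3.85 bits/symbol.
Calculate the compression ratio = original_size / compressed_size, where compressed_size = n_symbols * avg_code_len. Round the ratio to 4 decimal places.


original_size = n_symbols * orig_bits = 6215 * 32 = 198880 bits
compressed_size = n_symbols * avg_code_len = 6215 * 3.85 = 23927.75 bits
ratio = original_size / compressed_size = 198880 / 23927.75 = 8.3117

Compression ratio = 8.3117


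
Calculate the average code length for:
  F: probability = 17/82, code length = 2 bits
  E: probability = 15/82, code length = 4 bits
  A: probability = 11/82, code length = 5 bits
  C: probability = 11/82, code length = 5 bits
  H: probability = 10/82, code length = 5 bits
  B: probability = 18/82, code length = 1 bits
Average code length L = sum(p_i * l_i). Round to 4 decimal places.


Weighted contributions p_i * l_i:
  F: (17/82) * 2 = 34/82
  E: (15/82) * 4 = 60/82
  A: (11/82) * 5 = 55/82
  C: (11/82) * 5 = 55/82
  H: (10/82) * 5 = 50/82
  B: (18/82) * 1 = 18/82
Sum = (34 + 60 + 55 + 55 + 50 + 18)/82 = 272/82

L = 272/82 = 3.3171 bits/symbol


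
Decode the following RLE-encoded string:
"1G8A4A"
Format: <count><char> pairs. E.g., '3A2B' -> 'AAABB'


Expanding each <count><char> pair:
  1G -> 'G'
  8A -> 'AAAAAAAA'
  4A -> 'AAAA'

Decoded = GAAAAAAAAAAAA


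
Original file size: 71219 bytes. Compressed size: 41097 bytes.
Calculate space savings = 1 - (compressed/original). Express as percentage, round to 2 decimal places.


ratio = compressed/original = 41097/71219 = 0.577051
savings = 1 - ratio = 1 - 0.577051 = 0.422949
as a percentage: 0.422949 * 100 = 42.29%

Space savings = 1 - 41097/71219 = 42.29%


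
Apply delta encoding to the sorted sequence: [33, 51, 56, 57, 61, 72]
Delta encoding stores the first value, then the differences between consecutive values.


First value: 33
Deltas:
  51 - 33 = 18
  56 - 51 = 5
  57 - 56 = 1
  61 - 57 = 4
  72 - 61 = 11


Delta encoded: [33, 18, 5, 1, 4, 11]


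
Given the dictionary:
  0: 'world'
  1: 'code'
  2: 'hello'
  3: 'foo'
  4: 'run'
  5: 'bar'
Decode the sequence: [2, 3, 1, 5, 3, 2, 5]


Look up each index in the dictionary:
  2 -> 'hello'
  3 -> 'foo'
  1 -> 'code'
  5 -> 'bar'
  3 -> 'foo'
  2 -> 'hello'
  5 -> 'bar'

Decoded: "hello foo code bar foo hello bar"


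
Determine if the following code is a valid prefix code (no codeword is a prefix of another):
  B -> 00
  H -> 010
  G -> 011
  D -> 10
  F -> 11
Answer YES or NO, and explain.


Checking each pair (does one codeword prefix another?):
  B='00' vs H='010': no prefix
  B='00' vs G='011': no prefix
  B='00' vs D='10': no prefix
  B='00' vs F='11': no prefix
  H='010' vs B='00': no prefix
  H='010' vs G='011': no prefix
  H='010' vs D='10': no prefix
  H='010' vs F='11': no prefix
  G='011' vs B='00': no prefix
  G='011' vs H='010': no prefix
  G='011' vs D='10': no prefix
  G='011' vs F='11': no prefix
  D='10' vs B='00': no prefix
  D='10' vs H='010': no prefix
  D='10' vs G='011': no prefix
  D='10' vs F='11': no prefix
  F='11' vs B='00': no prefix
  F='11' vs H='010': no prefix
  F='11' vs G='011': no prefix
  F='11' vs D='10': no prefix
No violation found over all pairs.

YES -- this is a valid prefix code. No codeword is a prefix of any other codeword.


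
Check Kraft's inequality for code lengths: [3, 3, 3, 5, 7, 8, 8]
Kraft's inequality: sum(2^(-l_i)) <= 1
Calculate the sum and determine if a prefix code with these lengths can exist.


Sum = 2^(-3) + 2^(-3) + 2^(-3) + 2^(-5) + 2^(-7) + 2^(-8) + 2^(-8)
    = 0.125 + 0.125 + 0.125 + 0.03125 + 0.0078125 + 0.00390625 + 0.00390625
    = 108/256 = 0.421875
Since 0.421875 <= 1, Kraft's inequality IS satisfied.
A prefix code with these lengths CAN exist.

Kraft sum = 0.421875. Satisfied.


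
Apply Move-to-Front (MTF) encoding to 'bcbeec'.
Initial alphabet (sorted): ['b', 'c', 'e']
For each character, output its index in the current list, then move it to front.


MTF encoding:
'b': index 0 in ['b', 'c', 'e'] -> ['b', 'c', 'e']
'c': index 1 in ['b', 'c', 'e'] -> ['c', 'b', 'e']
'b': index 1 in ['c', 'b', 'e'] -> ['b', 'c', 'e']
'e': index 2 in ['b', 'c', 'e'] -> ['e', 'b', 'c']
'e': index 0 in ['e', 'b', 'c'] -> ['e', 'b', 'c']
'c': index 2 in ['e', 'b', 'c'] -> ['c', 'e', 'b']


Output: [0, 1, 1, 2, 0, 2]


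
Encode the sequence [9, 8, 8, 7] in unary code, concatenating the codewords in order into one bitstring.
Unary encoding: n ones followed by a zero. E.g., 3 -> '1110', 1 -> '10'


Encode each number as n ones followed by a terminating 0:
  9 -> 1111111110 (10 bits)
  8 -> 111111110 (9 bits)
  8 -> 111111110 (9 bits)
  7 -> 11111110 (8 bits)
Total length = 10 + 9 + 9 + 8 = 36 bits.

Unary([9, 8, 8, 7]) = 111111111011111111011111111011111110 (36 bits)


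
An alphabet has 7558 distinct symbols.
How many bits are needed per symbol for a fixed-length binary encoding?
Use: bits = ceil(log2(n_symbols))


log2(7558) = 12.8838
Bracket: 2^12 = 4096 < 7558 <= 2^13 = 8192
So ceil(log2(7558)) = 13

bits = ceil(log2(7558)) = ceil(12.8838) = 13 bits


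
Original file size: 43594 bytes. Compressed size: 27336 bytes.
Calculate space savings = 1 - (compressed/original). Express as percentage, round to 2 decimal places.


ratio = compressed/original = 27336/43594 = 0.627059
savings = 1 - ratio = 1 - 0.627059 = 0.372941
as a percentage: 0.372941 * 100 = 37.29%

Space savings = 1 - 27336/43594 = 37.29%


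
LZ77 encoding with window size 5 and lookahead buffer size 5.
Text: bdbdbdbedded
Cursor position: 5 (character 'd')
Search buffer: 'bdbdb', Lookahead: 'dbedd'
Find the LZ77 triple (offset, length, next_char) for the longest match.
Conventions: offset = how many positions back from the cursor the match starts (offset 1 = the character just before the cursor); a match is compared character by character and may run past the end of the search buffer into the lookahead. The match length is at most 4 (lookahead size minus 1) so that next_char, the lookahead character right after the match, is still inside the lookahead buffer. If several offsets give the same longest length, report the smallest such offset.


Try each offset into the search buffer:
  offset=1 (pos 4, char 'b'): match length 0
  offset=2 (pos 3, char 'd'): match length 2
  offset=3 (pos 2, char 'b'): match length 0
  offset=4 (pos 1, char 'd'): match length 2
  offset=5 (pos 0, char 'b'): match length 0
Longest match has length 2, found at offsets 2, 4; take the smallest, offset 2.
next_char = character at position 5 + 2 = 7 -> 'e'

Best match: offset=2, length=2 (matching 'db' starting at position 3)
LZ77 triple: (2, 2, 'e')


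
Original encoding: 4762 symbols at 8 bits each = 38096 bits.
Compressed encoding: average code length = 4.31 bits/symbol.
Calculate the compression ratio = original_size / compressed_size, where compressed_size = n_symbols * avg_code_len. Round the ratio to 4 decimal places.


original_size = n_symbols * orig_bits = 4762 * 8 = 38096 bits
compressed_size = n_symbols * avg_code_len = 4762 * 4.31 = 20524.22 bits
ratio = original_size / compressed_size = 38096 / 20524.22 = 1.8561

Compression ratio = 1.8561


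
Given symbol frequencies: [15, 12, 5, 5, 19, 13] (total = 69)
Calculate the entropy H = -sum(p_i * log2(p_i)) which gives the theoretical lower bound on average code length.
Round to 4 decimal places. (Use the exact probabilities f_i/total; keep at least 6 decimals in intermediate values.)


Per-symbol terms -p_i * log2(p_i) with p_i = f_i/69:
  p = 15/69 = 0.217391: log2(p) = -2.201634, -p*log2(p) = 0.478616
  p = 12/69 = 0.173913: log2(p) = -2.523562, -p*log2(p) = 0.438880
  p = 5/69 = 0.072464: log2(p) = -3.786596, -p*log2(p) = 0.274391
  p = 5/69 = 0.072464: log2(p) = -3.786596, -p*log2(p) = 0.274391
  p = 19/69 = 0.275362: log2(p) = -1.860597, -p*log2(p) = 0.512338
  p = 13/69 = 0.188406: log2(p) = -2.408085, -p*log2(p) = 0.453697
H = 0.478616 + 0.438880 + 0.274391 + 0.274391 + 0.512338 + 0.453697 = 2.432313

H = 2.4323 bits/symbol


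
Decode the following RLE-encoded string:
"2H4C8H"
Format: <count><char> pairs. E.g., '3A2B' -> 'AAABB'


Expanding each <count><char> pair:
  2H -> 'HH'
  4C -> 'CCCC'
  8H -> 'HHHHHHHH'

Decoded = HHCCCCHHHHHHHH


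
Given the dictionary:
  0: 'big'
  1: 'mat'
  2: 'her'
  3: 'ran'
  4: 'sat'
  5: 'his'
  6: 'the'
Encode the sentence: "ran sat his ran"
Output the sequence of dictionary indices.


Look up each word in the dictionary:
  'ran' -> 3
  'sat' -> 4
  'his' -> 5
  'ran' -> 3

Encoded: [3, 4, 5, 3]


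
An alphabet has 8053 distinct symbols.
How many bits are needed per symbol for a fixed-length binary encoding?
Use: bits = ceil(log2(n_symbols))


log2(8053) = 12.9753
Bracket: 2^12 = 4096 < 8053 <= 2^13 = 8192
So ceil(log2(8053)) = 13

bits = ceil(log2(8053)) = ceil(12.9753) = 13 bits


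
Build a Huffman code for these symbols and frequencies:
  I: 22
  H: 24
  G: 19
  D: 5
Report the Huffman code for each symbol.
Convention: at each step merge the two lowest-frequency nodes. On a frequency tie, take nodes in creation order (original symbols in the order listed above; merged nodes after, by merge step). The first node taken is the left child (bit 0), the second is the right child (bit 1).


Huffman tree construction:
Step 1: Merge D(5) + G(19) = 24
Step 2: Merge I(22) + H(24) = 46
Step 3: Merge (D+G)(24) + (I+H)(46) = 70
Read each symbol's code off the tree from the root (left child = 0, right child = 1).

Codes:
  I: 10 (length 2)
  H: 11 (length 2)
  G: 01 (length 2)
  D: 00 (length 2)
Average code length: 140/70 = 2.0000 bits/symbol


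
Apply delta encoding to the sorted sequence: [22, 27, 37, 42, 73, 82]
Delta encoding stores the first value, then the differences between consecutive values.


First value: 22
Deltas:
  27 - 22 = 5
  37 - 27 = 10
  42 - 37 = 5
  73 - 42 = 31
  82 - 73 = 9


Delta encoded: [22, 5, 10, 5, 31, 9]


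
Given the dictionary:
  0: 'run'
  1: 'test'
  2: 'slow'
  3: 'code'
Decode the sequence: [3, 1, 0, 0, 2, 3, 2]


Look up each index in the dictionary:
  3 -> 'code'
  1 -> 'test'
  0 -> 'run'
  0 -> 'run'
  2 -> 'slow'
  3 -> 'code'
  2 -> 'slow'

Decoded: "code test run run slow code slow"


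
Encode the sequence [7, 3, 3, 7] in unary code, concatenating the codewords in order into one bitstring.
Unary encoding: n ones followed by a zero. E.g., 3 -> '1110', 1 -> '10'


Encode each number as n ones followed by a terminating 0:
  7 -> 11111110 (8 bits)
  3 -> 1110 (4 bits)
  3 -> 1110 (4 bits)
  7 -> 11111110 (8 bits)
Total length = 8 + 4 + 4 + 8 = 24 bits.

Unary([7, 3, 3, 7]) = 111111101110111011111110 (24 bits)


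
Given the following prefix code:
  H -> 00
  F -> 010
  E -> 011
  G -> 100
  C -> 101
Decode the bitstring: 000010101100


Decoding step by step:
Bits 00 -> H
Bits 00 -> H
Bits 101 -> C
Bits 011 -> E
Bits 00 -> H


Decoded message: HHCEH


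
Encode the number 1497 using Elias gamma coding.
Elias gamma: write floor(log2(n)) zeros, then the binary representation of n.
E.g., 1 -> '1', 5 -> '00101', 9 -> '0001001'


num_bits = floor(log2(1497)) + 1 = 11
leading_zeros = num_bits - 1 = 10
binary(1497) = 10111011001

Elias gamma(1497) = '0000000000' + '10111011001' = 000000000010111011001 (21 bits)


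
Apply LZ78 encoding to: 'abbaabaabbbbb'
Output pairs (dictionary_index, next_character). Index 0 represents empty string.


LZ78 encoding steps:
Dictionary: {0: ''}
Step 1: w='' (idx 0), next='a' -> output (0, 'a'), add 'a' as idx 1
Step 2: w='' (idx 0), next='b' -> output (0, 'b'), add 'b' as idx 2
Step 3: w='b' (idx 2), next='a' -> output (2, 'a'), add 'ba' as idx 3
Step 4: w='a' (idx 1), next='b' -> output (1, 'b'), add 'ab' as idx 4
Step 5: w='a' (idx 1), next='a' -> output (1, 'a'), add 'aa' as idx 5
Step 6: w='b' (idx 2), next='b' -> output (2, 'b'), add 'bb' as idx 6
Step 7: w='bb' (idx 6), next='b' -> output (6, 'b'), add 'bbb' as idx 7


Encoded: [(0, 'a'), (0, 'b'), (2, 'a'), (1, 'b'), (1, 'a'), (2, 'b'), (6, 'b')]


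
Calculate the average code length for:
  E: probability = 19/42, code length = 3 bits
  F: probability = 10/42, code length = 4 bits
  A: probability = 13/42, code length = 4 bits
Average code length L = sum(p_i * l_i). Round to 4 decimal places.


Weighted contributions p_i * l_i:
  E: (19/42) * 3 = 57/42
  F: (10/42) * 4 = 40/42
  A: (13/42) * 4 = 52/42
Sum = (57 + 40 + 52)/42 = 149/42

L = 149/42 = 3.5476 bits/symbol


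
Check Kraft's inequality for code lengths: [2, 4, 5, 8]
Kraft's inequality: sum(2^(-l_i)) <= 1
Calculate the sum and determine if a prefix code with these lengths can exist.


Sum = 2^(-2) + 2^(-4) + 2^(-5) + 2^(-8)
    = 0.25 + 0.0625 + 0.03125 + 0.00390625
    = 89/256 = 0.34765625
Since 0.34765625 <= 1, Kraft's inequality IS satisfied.
A prefix code with these lengths CAN exist.

Kraft sum = 0.34765625. Satisfied.


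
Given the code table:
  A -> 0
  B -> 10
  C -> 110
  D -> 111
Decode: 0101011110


Decoding:
0 -> A
10 -> B
10 -> B
111 -> D
10 -> B


Result: ABBDB


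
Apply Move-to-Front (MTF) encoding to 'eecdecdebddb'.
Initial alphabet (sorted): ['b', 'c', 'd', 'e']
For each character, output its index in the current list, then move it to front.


MTF encoding:
'e': index 3 in ['b', 'c', 'd', 'e'] -> ['e', 'b', 'c', 'd']
'e': index 0 in ['e', 'b', 'c', 'd'] -> ['e', 'b', 'c', 'd']
'c': index 2 in ['e', 'b', 'c', 'd'] -> ['c', 'e', 'b', 'd']
'd': index 3 in ['c', 'e', 'b', 'd'] -> ['d', 'c', 'e', 'b']
'e': index 2 in ['d', 'c', 'e', 'b'] -> ['e', 'd', 'c', 'b']
'c': index 2 in ['e', 'd', 'c', 'b'] -> ['c', 'e', 'd', 'b']
'd': index 2 in ['c', 'e', 'd', 'b'] -> ['d', 'c', 'e', 'b']
'e': index 2 in ['d', 'c', 'e', 'b'] -> ['e', 'd', 'c', 'b']
'b': index 3 in ['e', 'd', 'c', 'b'] -> ['b', 'e', 'd', 'c']
'd': index 2 in ['b', 'e', 'd', 'c'] -> ['d', 'b', 'e', 'c']
'd': index 0 in ['d', 'b', 'e', 'c'] -> ['d', 'b', 'e', 'c']
'b': index 1 in ['d', 'b', 'e', 'c'] -> ['b', 'd', 'e', 'c']


Output: [3, 0, 2, 3, 2, 2, 2, 2, 3, 2, 0, 1]


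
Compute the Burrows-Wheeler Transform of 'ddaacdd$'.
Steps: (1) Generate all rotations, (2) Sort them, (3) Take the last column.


Rotations (sorted):
  0: $ddaacdd -> last char: d
  1: aacdd$dd -> last char: d
  2: acdd$dda -> last char: a
  3: cdd$ddaa -> last char: a
  4: d$ddaacd -> last char: d
  5: daacdd$d -> last char: d
  6: dd$ddaac -> last char: c
  7: ddaacdd$ -> last char: $


BWT = ddaaddc$


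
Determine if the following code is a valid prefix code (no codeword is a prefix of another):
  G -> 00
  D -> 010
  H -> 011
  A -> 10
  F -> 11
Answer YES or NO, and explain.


Checking each pair (does one codeword prefix another?):
  G='00' vs D='010': no prefix
  G='00' vs H='011': no prefix
  G='00' vs A='10': no prefix
  G='00' vs F='11': no prefix
  D='010' vs G='00': no prefix
  D='010' vs H='011': no prefix
  D='010' vs A='10': no prefix
  D='010' vs F='11': no prefix
  H='011' vs G='00': no prefix
  H='011' vs D='010': no prefix
  H='011' vs A='10': no prefix
  H='011' vs F='11': no prefix
  A='10' vs G='00': no prefix
  A='10' vs D='010': no prefix
  A='10' vs H='011': no prefix
  A='10' vs F='11': no prefix
  F='11' vs G='00': no prefix
  F='11' vs D='010': no prefix
  F='11' vs H='011': no prefix
  F='11' vs A='10': no prefix
No violation found over all pairs.

YES -- this is a valid prefix code. No codeword is a prefix of any other codeword.


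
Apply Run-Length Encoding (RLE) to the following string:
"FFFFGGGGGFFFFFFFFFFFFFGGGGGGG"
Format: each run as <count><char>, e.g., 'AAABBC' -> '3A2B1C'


Scanning runs left to right:
  i=0: run of 'F' x 4 -> '4F'
  i=4: run of 'G' x 5 -> '5G'
  i=9: run of 'F' x 13 -> '13F'
  i=22: run of 'G' x 7 -> '7G'

RLE = 4F5G13F7G


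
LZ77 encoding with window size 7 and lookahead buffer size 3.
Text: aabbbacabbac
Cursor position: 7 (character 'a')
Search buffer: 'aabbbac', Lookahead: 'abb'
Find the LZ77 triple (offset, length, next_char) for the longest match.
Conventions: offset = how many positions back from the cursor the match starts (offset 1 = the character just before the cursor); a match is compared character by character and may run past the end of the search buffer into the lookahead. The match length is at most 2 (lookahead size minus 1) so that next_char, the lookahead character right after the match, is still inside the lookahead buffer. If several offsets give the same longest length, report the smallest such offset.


Try each offset into the search buffer:
  offset=1 (pos 6, char 'c'): match length 0
  offset=2 (pos 5, char 'a'): match length 1
  offset=3 (pos 4, char 'b'): match length 0
  offset=4 (pos 3, char 'b'): match length 0
  offset=5 (pos 2, char 'b'): match length 0
  offset=6 (pos 1, char 'a'): match length 2
  offset=7 (pos 0, char 'a'): match length 1
Longest match has length 2 at offset 6.
next_char = character at position 7 + 2 = 9 -> 'b'

Best match: offset=6, length=2 (matching 'ab' starting at position 1)
LZ77 triple: (6, 2, 'b')


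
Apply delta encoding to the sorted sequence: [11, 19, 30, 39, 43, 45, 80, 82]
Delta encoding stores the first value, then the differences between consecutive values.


First value: 11
Deltas:
  19 - 11 = 8
  30 - 19 = 11
  39 - 30 = 9
  43 - 39 = 4
  45 - 43 = 2
  80 - 45 = 35
  82 - 80 = 2


Delta encoded: [11, 8, 11, 9, 4, 2, 35, 2]


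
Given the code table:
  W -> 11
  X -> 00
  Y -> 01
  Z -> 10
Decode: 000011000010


Decoding:
00 -> X
00 -> X
11 -> W
00 -> X
00 -> X
10 -> Z


Result: XXWXXZ


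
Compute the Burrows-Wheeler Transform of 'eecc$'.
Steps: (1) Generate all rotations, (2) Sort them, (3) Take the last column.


Rotations (sorted):
  0: $eecc -> last char: c
  1: c$eec -> last char: c
  2: cc$ee -> last char: e
  3: ecc$e -> last char: e
  4: eecc$ -> last char: $


BWT = ccee$


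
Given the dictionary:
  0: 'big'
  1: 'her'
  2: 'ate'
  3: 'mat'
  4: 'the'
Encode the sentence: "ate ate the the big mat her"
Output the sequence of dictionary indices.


Look up each word in the dictionary:
  'ate' -> 2
  'ate' -> 2
  'the' -> 4
  'the' -> 4
  'big' -> 0
  'mat' -> 3
  'her' -> 1

Encoded: [2, 2, 4, 4, 0, 3, 1]


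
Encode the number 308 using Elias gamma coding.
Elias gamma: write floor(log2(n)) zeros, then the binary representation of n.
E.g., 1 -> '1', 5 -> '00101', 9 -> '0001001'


num_bits = floor(log2(308)) + 1 = 9
leading_zeros = num_bits - 1 = 8
binary(308) = 100110100

Elias gamma(308) = '00000000' + '100110100' = 00000000100110100 (17 bits)


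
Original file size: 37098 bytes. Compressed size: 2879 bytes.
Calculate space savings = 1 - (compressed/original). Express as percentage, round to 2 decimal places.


ratio = compressed/original = 2879/37098 = 0.077605
savings = 1 - ratio = 1 - 0.077605 = 0.922395
as a percentage: 0.922395 * 100 = 92.24%

Space savings = 1 - 2879/37098 = 92.24%


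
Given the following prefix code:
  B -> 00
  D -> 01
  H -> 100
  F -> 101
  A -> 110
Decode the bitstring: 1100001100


Decoding step by step:
Bits 110 -> A
Bits 00 -> B
Bits 01 -> D
Bits 100 -> H


Decoded message: ABDH


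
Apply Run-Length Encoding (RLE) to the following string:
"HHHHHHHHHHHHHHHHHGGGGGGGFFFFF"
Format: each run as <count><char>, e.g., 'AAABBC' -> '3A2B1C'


Scanning runs left to right:
  i=0: run of 'H' x 17 -> '17H'
  i=17: run of 'G' x 7 -> '7G'
  i=24: run of 'F' x 5 -> '5F'

RLE = 17H7G5F


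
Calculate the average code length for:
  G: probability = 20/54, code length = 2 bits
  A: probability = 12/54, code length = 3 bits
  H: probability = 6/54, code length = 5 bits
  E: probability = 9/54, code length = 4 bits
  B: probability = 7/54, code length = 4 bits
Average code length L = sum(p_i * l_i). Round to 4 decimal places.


Weighted contributions p_i * l_i:
  G: (20/54) * 2 = 40/54
  A: (12/54) * 3 = 36/54
  H: (6/54) * 5 = 30/54
  E: (9/54) * 4 = 36/54
  B: (7/54) * 4 = 28/54
Sum = (40 + 36 + 30 + 36 + 28)/54 = 170/54

L = 170/54 = 3.1481 bits/symbol


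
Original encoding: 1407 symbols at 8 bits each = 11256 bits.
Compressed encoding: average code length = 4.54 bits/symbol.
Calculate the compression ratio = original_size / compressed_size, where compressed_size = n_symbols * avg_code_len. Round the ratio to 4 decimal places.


original_size = n_symbols * orig_bits = 1407 * 8 = 11256 bits
compressed_size = n_symbols * avg_code_len = 1407 * 4.54 = 6387.78 bits
ratio = original_size / compressed_size = 11256 / 6387.78 = 1.7621

Compression ratio = 1.7621


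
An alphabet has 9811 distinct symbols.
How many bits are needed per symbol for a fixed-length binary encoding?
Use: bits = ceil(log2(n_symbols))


log2(9811) = 13.2602
Bracket: 2^13 = 8192 < 9811 <= 2^14 = 16384
So ceil(log2(9811)) = 14

bits = ceil(log2(9811)) = ceil(13.2602) = 14 bits


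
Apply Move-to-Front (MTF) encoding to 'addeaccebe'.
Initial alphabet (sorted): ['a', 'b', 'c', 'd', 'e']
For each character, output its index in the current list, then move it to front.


MTF encoding:
'a': index 0 in ['a', 'b', 'c', 'd', 'e'] -> ['a', 'b', 'c', 'd', 'e']
'd': index 3 in ['a', 'b', 'c', 'd', 'e'] -> ['d', 'a', 'b', 'c', 'e']
'd': index 0 in ['d', 'a', 'b', 'c', 'e'] -> ['d', 'a', 'b', 'c', 'e']
'e': index 4 in ['d', 'a', 'b', 'c', 'e'] -> ['e', 'd', 'a', 'b', 'c']
'a': index 2 in ['e', 'd', 'a', 'b', 'c'] -> ['a', 'e', 'd', 'b', 'c']
'c': index 4 in ['a', 'e', 'd', 'b', 'c'] -> ['c', 'a', 'e', 'd', 'b']
'c': index 0 in ['c', 'a', 'e', 'd', 'b'] -> ['c', 'a', 'e', 'd', 'b']
'e': index 2 in ['c', 'a', 'e', 'd', 'b'] -> ['e', 'c', 'a', 'd', 'b']
'b': index 4 in ['e', 'c', 'a', 'd', 'b'] -> ['b', 'e', 'c', 'a', 'd']
'e': index 1 in ['b', 'e', 'c', 'a', 'd'] -> ['e', 'b', 'c', 'a', 'd']


Output: [0, 3, 0, 4, 2, 4, 0, 2, 4, 1]


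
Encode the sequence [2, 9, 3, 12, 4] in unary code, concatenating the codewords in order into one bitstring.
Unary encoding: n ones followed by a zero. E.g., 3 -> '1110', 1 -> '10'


Encode each number as n ones followed by a terminating 0:
  2 -> 110 (3 bits)
  9 -> 1111111110 (10 bits)
  3 -> 1110 (4 bits)
  12 -> 1111111111110 (13 bits)
  4 -> 11110 (5 bits)
Total length = 3 + 10 + 4 + 13 + 5 = 35 bits.

Unary([2, 9, 3, 12, 4]) = 11011111111101110111111111111011110 (35 bits)


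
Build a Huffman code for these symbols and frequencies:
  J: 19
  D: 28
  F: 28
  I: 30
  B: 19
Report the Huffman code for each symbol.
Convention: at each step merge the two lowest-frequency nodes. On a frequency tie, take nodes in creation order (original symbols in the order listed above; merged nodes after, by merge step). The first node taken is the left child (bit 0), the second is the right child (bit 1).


Huffman tree construction:
Step 1: Merge J(19) + B(19) = 38
Step 2: Merge D(28) + F(28) = 56
Step 3: Merge I(30) + (J+B)(38) = 68
Step 4: Merge (D+F)(56) + (I+(J+B))(68) = 124
Read each symbol's code off the tree from the root (left child = 0, right child = 1).

Codes:
  J: 110 (length 3)
  D: 00 (length 2)
  F: 01 (length 2)
  I: 10 (length 2)
  B: 111 (length 3)
Average code length: 286/124 = 2.3065 bits/symbol


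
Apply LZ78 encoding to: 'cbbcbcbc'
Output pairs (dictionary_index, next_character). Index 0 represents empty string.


LZ78 encoding steps:
Dictionary: {0: ''}
Step 1: w='' (idx 0), next='c' -> output (0, 'c'), add 'c' as idx 1
Step 2: w='' (idx 0), next='b' -> output (0, 'b'), add 'b' as idx 2
Step 3: w='b' (idx 2), next='c' -> output (2, 'c'), add 'bc' as idx 3
Step 4: w='bc' (idx 3), next='b' -> output (3, 'b'), add 'bcb' as idx 4
Step 5: w='c' (idx 1), end of input -> output (1, '')


Encoded: [(0, 'c'), (0, 'b'), (2, 'c'), (3, 'b'), (1, '')]


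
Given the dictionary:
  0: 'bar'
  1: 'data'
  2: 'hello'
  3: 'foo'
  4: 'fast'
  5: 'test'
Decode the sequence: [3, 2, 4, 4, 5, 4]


Look up each index in the dictionary:
  3 -> 'foo'
  2 -> 'hello'
  4 -> 'fast'
  4 -> 'fast'
  5 -> 'test'
  4 -> 'fast'

Decoded: "foo hello fast fast test fast"


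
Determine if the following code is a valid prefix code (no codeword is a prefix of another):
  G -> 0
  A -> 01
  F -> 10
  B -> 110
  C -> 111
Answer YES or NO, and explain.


Checking each pair (does one codeword prefix another?):
  G='0' vs A='01': prefix -- VIOLATION

NO -- this is NOT a valid prefix code. G (0) is a prefix of A (01).


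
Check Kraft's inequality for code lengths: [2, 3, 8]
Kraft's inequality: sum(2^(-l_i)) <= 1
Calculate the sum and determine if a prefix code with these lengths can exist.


Sum = 2^(-2) + 2^(-3) + 2^(-8)
    = 0.25 + 0.125 + 0.00390625
    = 97/256 = 0.37890625
Since 0.37890625 <= 1, Kraft's inequality IS satisfied.
A prefix code with these lengths CAN exist.

Kraft sum = 0.37890625. Satisfied.


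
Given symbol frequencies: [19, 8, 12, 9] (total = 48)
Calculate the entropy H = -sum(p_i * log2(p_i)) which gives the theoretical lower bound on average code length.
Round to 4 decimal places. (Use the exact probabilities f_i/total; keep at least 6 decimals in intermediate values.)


Per-symbol terms -p_i * log2(p_i) with p_i = f_i/48:
  p = 19/48 = 0.395833: log2(p) = -1.337035, -p*log2(p) = 0.529243
  p = 8/48 = 0.166667: log2(p) = -2.584963, -p*log2(p) = 0.430827
  p = 12/48 = 0.250000: log2(p) = -2.000000, -p*log2(p) = 0.500000
  p = 9/48 = 0.187500: log2(p) = -2.415037, -p*log2(p) = 0.452820
H = 0.529243 + 0.430827 + 0.500000 + 0.452820 = 1.912890

H = 1.9129 bits/symbol


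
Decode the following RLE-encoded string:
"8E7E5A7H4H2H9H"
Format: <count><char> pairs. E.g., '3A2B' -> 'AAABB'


Expanding each <count><char> pair:
  8E -> 'EEEEEEEE'
  7E -> 'EEEEEEE'
  5A -> 'AAAAA'
  7H -> 'HHHHHHH'
  4H -> 'HHHH'
  2H -> 'HH'
  9H -> 'HHHHHHHHH'

Decoded = EEEEEEEEEEEEEEEAAAAAHHHHHHHHHHHHHHHHHHHHHH
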